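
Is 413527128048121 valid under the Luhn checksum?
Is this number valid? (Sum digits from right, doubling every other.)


Luhn sum = 47
47 mod 10 = 7

Invalid (Luhn sum mod 10 = 7)


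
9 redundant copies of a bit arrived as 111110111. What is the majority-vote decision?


Ones: 8 out of 9
Threshold: 5

1 (8/9 voted 1)


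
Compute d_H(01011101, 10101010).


XOR: 11110111
Count of 1s: 7

7


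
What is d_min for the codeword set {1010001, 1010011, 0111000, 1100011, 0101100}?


Comparing all pairs, minimum distance: 1
Can detect 0 errors, correct 0 errors

1


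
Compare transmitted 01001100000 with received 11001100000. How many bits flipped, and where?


XOR: 10000000000

1 error(s) at position(s): 0


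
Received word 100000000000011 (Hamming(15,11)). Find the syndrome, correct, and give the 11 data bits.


Syndrome = 0: no error detected

Data: 00000000011 (no errors)


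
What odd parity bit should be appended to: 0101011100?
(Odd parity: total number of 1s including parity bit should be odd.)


Number of 1s in data: 5
Parity bit: 0

0


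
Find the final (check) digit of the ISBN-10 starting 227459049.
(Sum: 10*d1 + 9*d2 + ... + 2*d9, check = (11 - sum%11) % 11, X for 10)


Weighted sum: 227
227 mod 11 = 7

Check digit: 4


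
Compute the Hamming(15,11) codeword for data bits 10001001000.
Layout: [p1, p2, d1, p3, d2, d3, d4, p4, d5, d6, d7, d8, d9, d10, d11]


Parity bits: p1=0, p2=1, p3=1, p4=0

011100001001000


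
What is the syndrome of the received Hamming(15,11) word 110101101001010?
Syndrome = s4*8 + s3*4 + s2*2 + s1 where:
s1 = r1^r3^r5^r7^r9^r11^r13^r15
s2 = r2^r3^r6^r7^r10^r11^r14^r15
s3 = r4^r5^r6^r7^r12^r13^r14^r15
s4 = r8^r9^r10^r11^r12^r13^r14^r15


s1=1, s2=0, s3=1, s4=1

Syndrome = 13 (error at position 13)


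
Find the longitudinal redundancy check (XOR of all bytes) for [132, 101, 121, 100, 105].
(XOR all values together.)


XOR chain: 132 ^ 101 ^ 121 ^ 100 ^ 105 = 149

149


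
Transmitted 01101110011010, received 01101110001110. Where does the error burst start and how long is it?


XOR: 00000000010100

Burst at position 9, length 3


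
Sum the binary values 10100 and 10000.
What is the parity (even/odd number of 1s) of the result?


10100 = 20
10000 = 16
Sum = 36 = 100100
1s count = 2

even parity (2 ones in 100100)


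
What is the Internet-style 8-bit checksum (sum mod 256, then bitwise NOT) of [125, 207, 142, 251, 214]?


Sum = 939 mod 256 = 171
Complement = 84

84


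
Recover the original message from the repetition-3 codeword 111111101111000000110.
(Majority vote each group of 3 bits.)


Groups: 111, 111, 101, 111, 000, 000, 110
Majority votes: 1111001

1111001


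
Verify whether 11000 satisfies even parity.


Number of 1s: 2

Yes, parity is correct (2 ones)


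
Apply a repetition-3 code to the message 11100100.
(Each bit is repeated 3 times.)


Each bit -> 3 copies

111111111000000111000000


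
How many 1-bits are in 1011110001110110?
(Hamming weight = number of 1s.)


Counting 1s in 1011110001110110

10


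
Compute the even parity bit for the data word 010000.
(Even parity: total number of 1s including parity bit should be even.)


Number of 1s in data: 1
Parity bit: 1

1


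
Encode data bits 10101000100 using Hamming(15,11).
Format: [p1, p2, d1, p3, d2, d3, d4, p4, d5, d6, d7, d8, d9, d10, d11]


Parity bits: p1=1, p2=0, p3=0, p4=0

101001001000100


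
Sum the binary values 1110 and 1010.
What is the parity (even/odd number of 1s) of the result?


1110 = 14
1010 = 10
Sum = 24 = 11000
1s count = 2

even parity (2 ones in 11000)


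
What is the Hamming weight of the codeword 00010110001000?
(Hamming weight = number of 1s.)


Counting 1s in 00010110001000

4


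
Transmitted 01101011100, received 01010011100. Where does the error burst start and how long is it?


XOR: 00111000000

Burst at position 2, length 3


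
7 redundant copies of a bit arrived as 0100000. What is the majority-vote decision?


Ones: 1 out of 7
Threshold: 4

0 (1/7 voted 1)


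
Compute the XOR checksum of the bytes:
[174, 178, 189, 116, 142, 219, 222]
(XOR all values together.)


XOR chain: 174 ^ 178 ^ 189 ^ 116 ^ 142 ^ 219 ^ 222 = 94

94


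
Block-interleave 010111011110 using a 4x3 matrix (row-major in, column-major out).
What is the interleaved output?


Matrix:
  010
  111
  011
  110
Read columns: 010111110110

010111110110


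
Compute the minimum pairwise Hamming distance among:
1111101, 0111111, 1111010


Comparing all pairs, minimum distance: 2
Can detect 1 errors, correct 0 errors

2


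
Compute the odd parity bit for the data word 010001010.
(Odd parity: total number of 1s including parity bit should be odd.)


Number of 1s in data: 3
Parity bit: 0

0


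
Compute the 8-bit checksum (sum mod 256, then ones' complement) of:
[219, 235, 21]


Sum = 475 mod 256 = 219
Complement = 36

36


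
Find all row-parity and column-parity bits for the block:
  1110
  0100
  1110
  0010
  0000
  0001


Row parities: 111101
Column parities: 0111

Row P: 111101, Col P: 0111, Corner: 1


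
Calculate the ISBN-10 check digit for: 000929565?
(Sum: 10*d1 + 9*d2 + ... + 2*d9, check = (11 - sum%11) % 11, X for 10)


Weighted sum: 168
168 mod 11 = 3

Check digit: 8


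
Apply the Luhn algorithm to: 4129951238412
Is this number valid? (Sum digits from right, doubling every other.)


Luhn sum = 50
50 mod 10 = 0

Valid (Luhn sum mod 10 = 0)


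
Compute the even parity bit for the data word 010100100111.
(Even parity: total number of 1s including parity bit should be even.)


Number of 1s in data: 6
Parity bit: 0

0


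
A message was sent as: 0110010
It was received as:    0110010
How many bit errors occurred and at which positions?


XOR: 0000000

0 errors (received matches sent)


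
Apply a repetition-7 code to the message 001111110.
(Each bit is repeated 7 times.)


Each bit -> 7 copies

000000000000001111111111111111111111111111111111111111110000000


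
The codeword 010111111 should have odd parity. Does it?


Number of 1s: 7

Yes, parity is correct (7 ones)


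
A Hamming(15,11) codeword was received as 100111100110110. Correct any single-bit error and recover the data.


Syndrome = 3: error at position 3

Data: 11110110110 (corrected bit 3)


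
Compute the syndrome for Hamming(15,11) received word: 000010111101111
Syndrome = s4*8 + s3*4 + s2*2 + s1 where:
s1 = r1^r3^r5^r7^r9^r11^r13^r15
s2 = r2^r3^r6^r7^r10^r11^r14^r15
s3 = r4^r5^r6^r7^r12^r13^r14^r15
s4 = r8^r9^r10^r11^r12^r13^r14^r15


s1=1, s2=0, s3=0, s4=1

Syndrome = 9 (error at position 9)


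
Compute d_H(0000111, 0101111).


XOR: 0101000
Count of 1s: 2

2


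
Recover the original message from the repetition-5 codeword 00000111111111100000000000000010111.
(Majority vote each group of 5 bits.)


Groups: 00000, 11111, 11111, 00000, 00000, 00000, 10111
Majority votes: 0110001

0110001


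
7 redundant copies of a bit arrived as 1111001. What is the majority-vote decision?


Ones: 5 out of 7
Threshold: 4

1 (5/7 voted 1)


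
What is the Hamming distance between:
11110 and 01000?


XOR: 10110
Count of 1s: 3

3


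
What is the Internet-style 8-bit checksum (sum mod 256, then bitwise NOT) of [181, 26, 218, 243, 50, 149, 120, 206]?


Sum = 1193 mod 256 = 169
Complement = 86

86


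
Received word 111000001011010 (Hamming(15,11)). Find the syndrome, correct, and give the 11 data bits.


Syndrome = 0: no error detected

Data: 10001011010 (no errors)


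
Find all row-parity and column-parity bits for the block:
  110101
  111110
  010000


Row parities: 011
Column parities: 011011

Row P: 011, Col P: 011011, Corner: 0


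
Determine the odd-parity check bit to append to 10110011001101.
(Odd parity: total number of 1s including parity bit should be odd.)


Number of 1s in data: 8
Parity bit: 1

1


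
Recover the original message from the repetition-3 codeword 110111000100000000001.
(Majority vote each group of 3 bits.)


Groups: 110, 111, 000, 100, 000, 000, 001
Majority votes: 1100000

1100000


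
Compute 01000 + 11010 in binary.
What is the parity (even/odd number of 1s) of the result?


01000 = 8
11010 = 26
Sum = 34 = 100010
1s count = 2

even parity (2 ones in 100010)


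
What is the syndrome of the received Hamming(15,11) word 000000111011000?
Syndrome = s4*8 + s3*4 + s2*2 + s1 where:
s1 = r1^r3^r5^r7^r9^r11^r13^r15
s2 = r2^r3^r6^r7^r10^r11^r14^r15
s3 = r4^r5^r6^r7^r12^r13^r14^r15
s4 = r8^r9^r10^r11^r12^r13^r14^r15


s1=1, s2=0, s3=0, s4=0

Syndrome = 1 (error at position 1)


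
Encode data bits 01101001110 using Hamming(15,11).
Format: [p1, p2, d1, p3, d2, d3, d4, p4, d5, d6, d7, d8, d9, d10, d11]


Parity bits: p1=1, p2=0, p3=1, p4=0

100111001001110


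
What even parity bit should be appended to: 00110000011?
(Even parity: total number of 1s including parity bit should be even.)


Number of 1s in data: 4
Parity bit: 0

0


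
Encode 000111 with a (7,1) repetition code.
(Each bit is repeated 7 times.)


Each bit -> 7 copies

000000000000000000000111111111111111111111


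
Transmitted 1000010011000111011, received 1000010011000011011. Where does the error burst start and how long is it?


XOR: 0000000000000100000

Burst at position 13, length 1


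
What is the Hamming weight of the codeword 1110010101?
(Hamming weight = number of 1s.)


Counting 1s in 1110010101

6


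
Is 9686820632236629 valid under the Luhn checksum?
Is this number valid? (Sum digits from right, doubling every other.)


Luhn sum = 80
80 mod 10 = 0

Valid (Luhn sum mod 10 = 0)


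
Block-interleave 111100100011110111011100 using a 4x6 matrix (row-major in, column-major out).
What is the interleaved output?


Matrix:
  111100
  100011
  110111
  011100
Read columns: 111010111001101101100110

111010111001101101100110


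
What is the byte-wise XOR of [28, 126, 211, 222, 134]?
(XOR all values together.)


XOR chain: 28 ^ 126 ^ 211 ^ 222 ^ 134 = 233

233


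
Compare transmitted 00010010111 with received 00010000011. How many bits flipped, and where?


XOR: 00000010100

2 error(s) at position(s): 6, 8


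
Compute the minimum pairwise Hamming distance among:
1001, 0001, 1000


Comparing all pairs, minimum distance: 1
Can detect 0 errors, correct 0 errors

1


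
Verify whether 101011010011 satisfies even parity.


Number of 1s: 7

No, parity error (7 ones)


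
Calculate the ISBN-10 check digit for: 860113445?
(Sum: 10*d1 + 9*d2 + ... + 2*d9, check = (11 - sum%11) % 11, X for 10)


Weighted sum: 200
200 mod 11 = 2

Check digit: 9


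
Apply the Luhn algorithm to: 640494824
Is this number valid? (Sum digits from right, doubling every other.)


Luhn sum = 55
55 mod 10 = 5

Invalid (Luhn sum mod 10 = 5)


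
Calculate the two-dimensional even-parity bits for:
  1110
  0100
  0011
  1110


Row parities: 1101
Column parities: 0111

Row P: 1101, Col P: 0111, Corner: 1


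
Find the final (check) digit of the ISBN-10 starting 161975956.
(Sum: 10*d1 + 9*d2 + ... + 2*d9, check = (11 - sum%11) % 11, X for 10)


Weighted sum: 265
265 mod 11 = 1

Check digit: X


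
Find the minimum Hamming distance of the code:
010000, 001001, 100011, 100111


Comparing all pairs, minimum distance: 1
Can detect 0 errors, correct 0 errors

1


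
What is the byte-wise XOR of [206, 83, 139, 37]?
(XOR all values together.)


XOR chain: 206 ^ 83 ^ 139 ^ 37 = 51

51


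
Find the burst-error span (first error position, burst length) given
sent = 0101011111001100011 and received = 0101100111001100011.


XOR: 0000111000000000000

Burst at position 4, length 3


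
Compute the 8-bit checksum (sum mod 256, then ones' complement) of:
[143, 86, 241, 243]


Sum = 713 mod 256 = 201
Complement = 54

54


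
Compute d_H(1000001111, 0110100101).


XOR: 1110101010
Count of 1s: 6

6


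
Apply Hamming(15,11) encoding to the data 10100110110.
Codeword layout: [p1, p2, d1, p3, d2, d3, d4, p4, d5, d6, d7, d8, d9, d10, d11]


Parity bits: p1=1, p2=1, p3=1, p4=0

111101000110110


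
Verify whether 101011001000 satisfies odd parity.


Number of 1s: 5

Yes, parity is correct (5 ones)


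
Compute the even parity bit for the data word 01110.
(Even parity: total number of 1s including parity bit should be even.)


Number of 1s in data: 3
Parity bit: 1

1


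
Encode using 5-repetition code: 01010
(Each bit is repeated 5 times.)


Each bit -> 5 copies

0000011111000001111100000


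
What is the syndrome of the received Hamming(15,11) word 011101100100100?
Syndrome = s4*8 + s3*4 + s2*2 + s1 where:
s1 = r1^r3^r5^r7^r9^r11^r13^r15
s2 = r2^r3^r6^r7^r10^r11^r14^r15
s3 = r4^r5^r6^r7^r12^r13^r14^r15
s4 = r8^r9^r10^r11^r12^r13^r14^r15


s1=1, s2=1, s3=0, s4=0

Syndrome = 3 (error at position 3)


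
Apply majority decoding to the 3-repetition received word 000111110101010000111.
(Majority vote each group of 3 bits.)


Groups: 000, 111, 110, 101, 010, 000, 111
Majority votes: 0111001

0111001


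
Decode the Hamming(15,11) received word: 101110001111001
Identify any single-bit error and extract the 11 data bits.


Syndrome = 8: error at position 8

Data: 11001111001 (corrected bit 8)


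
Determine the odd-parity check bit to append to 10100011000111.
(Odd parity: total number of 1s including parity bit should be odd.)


Number of 1s in data: 7
Parity bit: 0

0


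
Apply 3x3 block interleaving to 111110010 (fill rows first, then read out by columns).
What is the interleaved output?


Matrix:
  111
  110
  010
Read columns: 110111100

110111100


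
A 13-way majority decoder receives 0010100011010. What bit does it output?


Ones: 5 out of 13
Threshold: 7

0 (5/13 voted 1)


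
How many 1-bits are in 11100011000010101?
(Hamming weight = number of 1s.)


Counting 1s in 11100011000010101

8


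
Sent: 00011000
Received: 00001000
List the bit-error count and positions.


XOR: 00010000

1 error(s) at position(s): 3


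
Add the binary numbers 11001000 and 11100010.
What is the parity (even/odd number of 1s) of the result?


11001000 = 200
11100010 = 226
Sum = 426 = 110101010
1s count = 5

odd parity (5 ones in 110101010)


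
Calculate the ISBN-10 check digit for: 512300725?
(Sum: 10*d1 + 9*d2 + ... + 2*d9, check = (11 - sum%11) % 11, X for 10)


Weighted sum: 140
140 mod 11 = 8

Check digit: 3


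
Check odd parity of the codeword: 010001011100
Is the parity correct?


Number of 1s: 5

Yes, parity is correct (5 ones)


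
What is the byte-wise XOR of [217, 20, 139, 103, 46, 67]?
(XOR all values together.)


XOR chain: 217 ^ 20 ^ 139 ^ 103 ^ 46 ^ 67 = 76

76


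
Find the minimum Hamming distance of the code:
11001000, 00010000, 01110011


Comparing all pairs, minimum distance: 4
Can detect 3 errors, correct 1 errors

4


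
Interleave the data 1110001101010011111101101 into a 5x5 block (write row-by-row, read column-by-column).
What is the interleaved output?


Matrix:
  11100
  01101
  01001
  11111
  01101
Read columns: 1001011111110110001001111

1001011111110110001001111


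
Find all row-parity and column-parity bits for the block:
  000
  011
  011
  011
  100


Row parities: 00001
Column parities: 111

Row P: 00001, Col P: 111, Corner: 1


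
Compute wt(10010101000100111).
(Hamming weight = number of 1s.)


Counting 1s in 10010101000100111

8


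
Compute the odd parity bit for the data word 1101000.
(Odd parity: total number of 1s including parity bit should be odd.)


Number of 1s in data: 3
Parity bit: 0

0


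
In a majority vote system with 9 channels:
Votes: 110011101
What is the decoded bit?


Ones: 6 out of 9
Threshold: 5

1 (6/9 voted 1)


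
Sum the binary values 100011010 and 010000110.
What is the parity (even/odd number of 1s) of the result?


100011010 = 282
010000110 = 134
Sum = 416 = 110100000
1s count = 3

odd parity (3 ones in 110100000)


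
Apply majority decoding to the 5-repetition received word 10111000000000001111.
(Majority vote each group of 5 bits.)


Groups: 10111, 00000, 00000, 01111
Majority votes: 1001

1001


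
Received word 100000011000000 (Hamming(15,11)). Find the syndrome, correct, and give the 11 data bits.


Syndrome = 0: no error detected

Data: 00001000000 (no errors)


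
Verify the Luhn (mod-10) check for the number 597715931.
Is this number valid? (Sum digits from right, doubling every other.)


Luhn sum = 44
44 mod 10 = 4

Invalid (Luhn sum mod 10 = 4)


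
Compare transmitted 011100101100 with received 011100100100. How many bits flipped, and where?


XOR: 000000001000

1 error(s) at position(s): 8


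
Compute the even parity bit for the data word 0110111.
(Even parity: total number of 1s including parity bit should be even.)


Number of 1s in data: 5
Parity bit: 1

1


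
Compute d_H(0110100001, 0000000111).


XOR: 0110100110
Count of 1s: 5

5


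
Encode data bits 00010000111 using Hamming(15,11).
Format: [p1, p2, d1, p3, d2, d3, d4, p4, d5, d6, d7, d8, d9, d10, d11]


Parity bits: p1=1, p2=1, p3=0, p4=1

110000110000111


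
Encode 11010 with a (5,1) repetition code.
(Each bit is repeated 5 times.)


Each bit -> 5 copies

1111111111000001111100000


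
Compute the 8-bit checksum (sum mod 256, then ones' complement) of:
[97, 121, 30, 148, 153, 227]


Sum = 776 mod 256 = 8
Complement = 247

247


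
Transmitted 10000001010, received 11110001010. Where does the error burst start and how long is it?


XOR: 01110000000

Burst at position 1, length 3


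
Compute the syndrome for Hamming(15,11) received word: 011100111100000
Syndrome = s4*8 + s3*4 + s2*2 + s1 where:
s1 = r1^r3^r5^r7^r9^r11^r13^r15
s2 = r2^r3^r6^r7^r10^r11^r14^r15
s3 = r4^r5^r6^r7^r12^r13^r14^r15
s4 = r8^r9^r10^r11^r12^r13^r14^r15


s1=1, s2=0, s3=0, s4=1

Syndrome = 9 (error at position 9)


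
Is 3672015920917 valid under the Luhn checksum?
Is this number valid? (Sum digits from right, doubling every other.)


Luhn sum = 53
53 mod 10 = 3

Invalid (Luhn sum mod 10 = 3)


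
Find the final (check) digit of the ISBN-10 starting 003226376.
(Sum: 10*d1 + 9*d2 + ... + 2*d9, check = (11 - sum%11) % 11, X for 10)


Weighted sum: 125
125 mod 11 = 4

Check digit: 7


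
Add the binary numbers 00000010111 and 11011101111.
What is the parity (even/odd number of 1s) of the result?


00000010111 = 23
11011101111 = 1775
Sum = 1798 = 11100000110
1s count = 5

odd parity (5 ones in 11100000110)


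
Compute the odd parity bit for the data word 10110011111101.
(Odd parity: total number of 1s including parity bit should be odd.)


Number of 1s in data: 10
Parity bit: 1

1


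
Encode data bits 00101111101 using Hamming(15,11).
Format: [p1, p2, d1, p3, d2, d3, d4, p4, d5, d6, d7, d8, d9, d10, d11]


Parity bits: p1=0, p2=0, p3=0, p4=0

000001001111101


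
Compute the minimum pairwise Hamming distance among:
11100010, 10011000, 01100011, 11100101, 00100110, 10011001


Comparing all pairs, minimum distance: 1
Can detect 0 errors, correct 0 errors

1


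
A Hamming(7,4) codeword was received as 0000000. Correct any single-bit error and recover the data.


Syndrome = 0: no error detected

Data: 0000 (no errors)


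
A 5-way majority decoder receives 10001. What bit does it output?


Ones: 2 out of 5
Threshold: 3

0 (2/5 voted 1)


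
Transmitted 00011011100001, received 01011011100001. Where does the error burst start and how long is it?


XOR: 01000000000000

Burst at position 1, length 1


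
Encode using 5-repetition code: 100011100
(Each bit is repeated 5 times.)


Each bit -> 5 copies

111110000000000000001111111111111110000000000


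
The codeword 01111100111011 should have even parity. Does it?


Number of 1s: 10

Yes, parity is correct (10 ones)


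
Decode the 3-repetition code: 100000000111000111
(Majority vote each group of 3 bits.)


Groups: 100, 000, 000, 111, 000, 111
Majority votes: 000101

000101


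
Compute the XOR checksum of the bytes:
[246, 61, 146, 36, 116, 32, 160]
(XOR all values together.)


XOR chain: 246 ^ 61 ^ 146 ^ 36 ^ 116 ^ 32 ^ 160 = 137

137


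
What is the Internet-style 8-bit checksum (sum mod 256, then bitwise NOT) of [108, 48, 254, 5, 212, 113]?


Sum = 740 mod 256 = 228
Complement = 27

27


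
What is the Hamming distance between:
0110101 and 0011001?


XOR: 0101100
Count of 1s: 3

3


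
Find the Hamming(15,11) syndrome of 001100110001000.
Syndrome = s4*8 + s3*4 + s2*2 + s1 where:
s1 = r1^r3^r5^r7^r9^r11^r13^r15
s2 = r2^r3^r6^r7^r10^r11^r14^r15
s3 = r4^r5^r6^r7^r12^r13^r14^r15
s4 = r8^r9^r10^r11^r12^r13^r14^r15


s1=0, s2=0, s3=1, s4=0

Syndrome = 4 (error at position 4)


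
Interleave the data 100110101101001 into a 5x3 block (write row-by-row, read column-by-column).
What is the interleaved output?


Matrix:
  100
  110
  101
  101
  001
Read columns: 111100100000111

111100100000111


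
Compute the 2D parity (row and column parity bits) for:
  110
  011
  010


Row parities: 001
Column parities: 111

Row P: 001, Col P: 111, Corner: 1


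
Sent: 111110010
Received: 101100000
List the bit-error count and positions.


XOR: 010010010

3 error(s) at position(s): 1, 4, 7


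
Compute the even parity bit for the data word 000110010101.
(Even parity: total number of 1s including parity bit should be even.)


Number of 1s in data: 5
Parity bit: 1

1


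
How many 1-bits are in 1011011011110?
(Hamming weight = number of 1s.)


Counting 1s in 1011011011110

9


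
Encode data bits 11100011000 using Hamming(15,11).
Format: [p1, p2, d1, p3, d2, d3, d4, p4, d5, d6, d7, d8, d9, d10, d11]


Parity bits: p1=1, p2=1, p3=1, p4=0

111111000011000


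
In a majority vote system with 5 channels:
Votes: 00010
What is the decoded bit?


Ones: 1 out of 5
Threshold: 3

0 (1/5 voted 1)


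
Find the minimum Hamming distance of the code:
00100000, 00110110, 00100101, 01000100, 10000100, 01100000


Comparing all pairs, minimum distance: 1
Can detect 0 errors, correct 0 errors

1


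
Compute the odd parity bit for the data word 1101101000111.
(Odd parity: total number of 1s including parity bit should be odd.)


Number of 1s in data: 8
Parity bit: 1

1


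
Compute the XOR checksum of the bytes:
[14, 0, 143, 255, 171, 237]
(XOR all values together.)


XOR chain: 14 ^ 0 ^ 143 ^ 255 ^ 171 ^ 237 = 56

56


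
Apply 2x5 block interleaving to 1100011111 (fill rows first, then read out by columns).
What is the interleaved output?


Matrix:
  11000
  11111
Read columns: 1111010101

1111010101


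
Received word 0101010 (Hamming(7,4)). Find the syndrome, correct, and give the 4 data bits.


Syndrome = 0: no error detected

Data: 0010 (no errors)


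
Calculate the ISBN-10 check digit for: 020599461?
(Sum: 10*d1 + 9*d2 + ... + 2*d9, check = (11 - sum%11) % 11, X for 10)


Weighted sum: 188
188 mod 11 = 1

Check digit: X


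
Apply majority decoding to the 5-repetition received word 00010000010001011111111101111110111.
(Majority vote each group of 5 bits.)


Groups: 00010, 00001, 00010, 11111, 11110, 11111, 10111
Majority votes: 0001111

0001111


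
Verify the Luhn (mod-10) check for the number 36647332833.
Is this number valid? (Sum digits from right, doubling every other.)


Luhn sum = 57
57 mod 10 = 7

Invalid (Luhn sum mod 10 = 7)


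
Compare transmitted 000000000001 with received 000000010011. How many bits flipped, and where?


XOR: 000000010010

2 error(s) at position(s): 7, 10


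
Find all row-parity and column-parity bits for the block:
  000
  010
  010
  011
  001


Row parities: 01101
Column parities: 010

Row P: 01101, Col P: 010, Corner: 1


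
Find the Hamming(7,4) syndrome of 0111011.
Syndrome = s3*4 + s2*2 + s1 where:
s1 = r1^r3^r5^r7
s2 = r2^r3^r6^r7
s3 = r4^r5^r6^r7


s1=0, s2=0, s3=1

Syndrome = 4 (error at position 4)


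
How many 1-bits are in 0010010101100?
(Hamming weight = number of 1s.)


Counting 1s in 0010010101100

5


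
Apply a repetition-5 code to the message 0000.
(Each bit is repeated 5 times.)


Each bit -> 5 copies

00000000000000000000


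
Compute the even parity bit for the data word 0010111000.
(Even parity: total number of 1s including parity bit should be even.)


Number of 1s in data: 4
Parity bit: 0

0


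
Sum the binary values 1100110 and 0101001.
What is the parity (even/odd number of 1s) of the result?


1100110 = 102
0101001 = 41
Sum = 143 = 10001111
1s count = 5

odd parity (5 ones in 10001111)


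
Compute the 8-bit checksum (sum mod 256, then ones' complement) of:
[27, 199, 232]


Sum = 458 mod 256 = 202
Complement = 53

53


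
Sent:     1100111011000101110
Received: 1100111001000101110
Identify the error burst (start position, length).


XOR: 0000000010000000000

Burst at position 8, length 1


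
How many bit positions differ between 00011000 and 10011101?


XOR: 10000101
Count of 1s: 3

3


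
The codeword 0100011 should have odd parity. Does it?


Number of 1s: 3

Yes, parity is correct (3 ones)


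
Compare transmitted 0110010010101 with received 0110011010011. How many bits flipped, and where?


XOR: 0000001000110

3 error(s) at position(s): 6, 10, 11


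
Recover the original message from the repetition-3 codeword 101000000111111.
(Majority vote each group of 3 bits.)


Groups: 101, 000, 000, 111, 111
Majority votes: 10011

10011


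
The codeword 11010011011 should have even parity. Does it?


Number of 1s: 7

No, parity error (7 ones)


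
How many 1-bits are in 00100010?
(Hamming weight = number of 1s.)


Counting 1s in 00100010

2


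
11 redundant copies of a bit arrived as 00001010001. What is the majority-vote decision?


Ones: 3 out of 11
Threshold: 6

0 (3/11 voted 1)


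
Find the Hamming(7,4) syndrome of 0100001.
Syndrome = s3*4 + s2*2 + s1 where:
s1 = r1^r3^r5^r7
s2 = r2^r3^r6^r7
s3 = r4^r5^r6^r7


s1=1, s2=0, s3=1

Syndrome = 5 (error at position 5)


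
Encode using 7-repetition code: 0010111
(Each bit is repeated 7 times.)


Each bit -> 7 copies

0000000000000011111110000000111111111111111111111


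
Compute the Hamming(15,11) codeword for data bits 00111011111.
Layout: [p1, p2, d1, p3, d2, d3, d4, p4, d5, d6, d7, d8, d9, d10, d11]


Parity bits: p1=1, p2=1, p3=0, p4=0

110001101011111


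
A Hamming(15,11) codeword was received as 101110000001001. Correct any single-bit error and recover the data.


Syndrome = 0: no error detected

Data: 11000001001 (no errors)


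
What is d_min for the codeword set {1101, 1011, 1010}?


Comparing all pairs, minimum distance: 1
Can detect 0 errors, correct 0 errors

1


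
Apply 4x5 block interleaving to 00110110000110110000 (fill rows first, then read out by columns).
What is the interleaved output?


Matrix:
  00110
  11000
  01101
  10000
Read columns: 01010110101010000010

01010110101010000010


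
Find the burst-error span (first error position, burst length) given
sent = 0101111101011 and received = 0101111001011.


XOR: 0000000100000

Burst at position 7, length 1


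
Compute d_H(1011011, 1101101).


XOR: 0110110
Count of 1s: 4

4


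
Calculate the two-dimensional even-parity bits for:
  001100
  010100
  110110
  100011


Row parities: 0001
Column parities: 001101

Row P: 0001, Col P: 001101, Corner: 1


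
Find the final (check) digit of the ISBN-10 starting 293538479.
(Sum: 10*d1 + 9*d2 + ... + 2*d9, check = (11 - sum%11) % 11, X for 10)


Weighted sum: 273
273 mod 11 = 9

Check digit: 2


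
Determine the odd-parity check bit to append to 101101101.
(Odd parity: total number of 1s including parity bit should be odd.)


Number of 1s in data: 6
Parity bit: 1

1


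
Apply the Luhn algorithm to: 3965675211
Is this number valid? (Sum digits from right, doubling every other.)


Luhn sum = 39
39 mod 10 = 9

Invalid (Luhn sum mod 10 = 9)


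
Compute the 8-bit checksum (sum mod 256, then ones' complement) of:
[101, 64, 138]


Sum = 303 mod 256 = 47
Complement = 208

208


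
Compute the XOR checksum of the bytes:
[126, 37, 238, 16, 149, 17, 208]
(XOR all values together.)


XOR chain: 126 ^ 37 ^ 238 ^ 16 ^ 149 ^ 17 ^ 208 = 241

241


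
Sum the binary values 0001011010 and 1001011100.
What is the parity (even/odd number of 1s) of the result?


0001011010 = 90
1001011100 = 604
Sum = 694 = 1010110110
1s count = 6

even parity (6 ones in 1010110110)


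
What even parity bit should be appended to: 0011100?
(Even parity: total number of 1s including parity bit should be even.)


Number of 1s in data: 3
Parity bit: 1

1


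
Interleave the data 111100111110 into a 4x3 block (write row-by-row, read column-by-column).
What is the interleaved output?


Matrix:
  111
  100
  111
  110
Read columns: 111110111010

111110111010


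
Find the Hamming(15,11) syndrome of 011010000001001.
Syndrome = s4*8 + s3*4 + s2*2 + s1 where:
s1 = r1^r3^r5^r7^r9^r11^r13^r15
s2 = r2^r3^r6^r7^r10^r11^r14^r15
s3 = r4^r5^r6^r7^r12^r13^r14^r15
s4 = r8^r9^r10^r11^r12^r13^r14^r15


s1=1, s2=1, s3=1, s4=0

Syndrome = 7 (error at position 7)


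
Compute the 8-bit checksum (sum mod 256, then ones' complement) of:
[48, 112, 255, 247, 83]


Sum = 745 mod 256 = 233
Complement = 22

22


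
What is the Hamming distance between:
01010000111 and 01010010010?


XOR: 00000010101
Count of 1s: 3

3


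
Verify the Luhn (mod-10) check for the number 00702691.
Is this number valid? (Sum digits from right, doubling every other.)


Luhn sum = 25
25 mod 10 = 5

Invalid (Luhn sum mod 10 = 5)


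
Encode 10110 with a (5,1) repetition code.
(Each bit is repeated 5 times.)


Each bit -> 5 copies

1111100000111111111100000


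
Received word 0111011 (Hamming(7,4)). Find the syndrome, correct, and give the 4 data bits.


Syndrome = 4: error at position 4

Data: 1011 (corrected bit 4)


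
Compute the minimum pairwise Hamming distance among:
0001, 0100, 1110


Comparing all pairs, minimum distance: 2
Can detect 1 errors, correct 0 errors

2


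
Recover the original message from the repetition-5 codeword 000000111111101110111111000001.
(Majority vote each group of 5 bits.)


Groups: 00000, 01111, 11101, 11011, 11110, 00001
Majority votes: 011110

011110


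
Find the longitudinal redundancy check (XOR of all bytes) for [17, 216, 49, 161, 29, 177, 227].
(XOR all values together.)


XOR chain: 17 ^ 216 ^ 49 ^ 161 ^ 29 ^ 177 ^ 227 = 22

22


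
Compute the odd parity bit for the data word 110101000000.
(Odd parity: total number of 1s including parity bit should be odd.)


Number of 1s in data: 4
Parity bit: 1

1


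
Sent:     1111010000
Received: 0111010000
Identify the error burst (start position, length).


XOR: 1000000000

Burst at position 0, length 1


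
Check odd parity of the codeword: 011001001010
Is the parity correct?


Number of 1s: 5

Yes, parity is correct (5 ones)


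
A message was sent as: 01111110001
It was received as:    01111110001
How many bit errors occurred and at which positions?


XOR: 00000000000

0 errors (received matches sent)


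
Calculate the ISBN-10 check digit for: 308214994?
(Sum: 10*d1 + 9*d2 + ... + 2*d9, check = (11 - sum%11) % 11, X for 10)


Weighted sum: 205
205 mod 11 = 7

Check digit: 4


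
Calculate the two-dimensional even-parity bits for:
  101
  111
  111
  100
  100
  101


Row parities: 011110
Column parities: 000

Row P: 011110, Col P: 000, Corner: 0


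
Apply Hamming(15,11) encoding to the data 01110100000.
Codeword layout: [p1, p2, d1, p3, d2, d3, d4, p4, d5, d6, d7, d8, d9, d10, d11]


Parity bits: p1=0, p2=1, p3=1, p4=1

010111110100000


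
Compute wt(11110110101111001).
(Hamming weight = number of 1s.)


Counting 1s in 11110110101111001

12


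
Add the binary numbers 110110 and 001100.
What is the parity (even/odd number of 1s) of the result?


110110 = 54
001100 = 12
Sum = 66 = 1000010
1s count = 2

even parity (2 ones in 1000010)


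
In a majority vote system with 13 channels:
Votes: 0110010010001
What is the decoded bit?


Ones: 5 out of 13
Threshold: 7

0 (5/13 voted 1)


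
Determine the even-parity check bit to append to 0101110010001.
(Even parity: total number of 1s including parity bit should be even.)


Number of 1s in data: 6
Parity bit: 0

0


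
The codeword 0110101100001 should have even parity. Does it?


Number of 1s: 6

Yes, parity is correct (6 ones)


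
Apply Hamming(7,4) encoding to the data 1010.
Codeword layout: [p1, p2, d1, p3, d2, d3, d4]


Parity bits: p1=1, p2=0, p3=1

1011010


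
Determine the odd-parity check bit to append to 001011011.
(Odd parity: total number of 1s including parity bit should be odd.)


Number of 1s in data: 5
Parity bit: 0

0


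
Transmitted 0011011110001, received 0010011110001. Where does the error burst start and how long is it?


XOR: 0001000000000

Burst at position 3, length 1


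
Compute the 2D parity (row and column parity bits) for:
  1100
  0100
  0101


Row parities: 010
Column parities: 1101

Row P: 010, Col P: 1101, Corner: 1


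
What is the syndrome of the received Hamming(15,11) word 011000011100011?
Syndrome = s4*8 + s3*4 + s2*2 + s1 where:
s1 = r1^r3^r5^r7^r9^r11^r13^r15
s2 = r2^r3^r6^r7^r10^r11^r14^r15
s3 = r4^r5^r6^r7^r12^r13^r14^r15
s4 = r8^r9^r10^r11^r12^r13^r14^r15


s1=1, s2=1, s3=0, s4=1

Syndrome = 11 (error at position 11)


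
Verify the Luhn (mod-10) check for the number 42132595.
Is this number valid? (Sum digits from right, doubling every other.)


Luhn sum = 38
38 mod 10 = 8

Invalid (Luhn sum mod 10 = 8)


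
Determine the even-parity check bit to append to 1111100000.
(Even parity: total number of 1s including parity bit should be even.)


Number of 1s in data: 5
Parity bit: 1

1


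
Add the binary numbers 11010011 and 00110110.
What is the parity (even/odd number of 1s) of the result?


11010011 = 211
00110110 = 54
Sum = 265 = 100001001
1s count = 3

odd parity (3 ones in 100001001)


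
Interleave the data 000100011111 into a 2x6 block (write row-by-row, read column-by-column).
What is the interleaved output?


Matrix:
  000100
  011111
Read columns: 000101110101

000101110101


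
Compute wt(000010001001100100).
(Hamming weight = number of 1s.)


Counting 1s in 000010001001100100

5


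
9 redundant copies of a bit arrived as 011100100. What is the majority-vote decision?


Ones: 4 out of 9
Threshold: 5

0 (4/9 voted 1)


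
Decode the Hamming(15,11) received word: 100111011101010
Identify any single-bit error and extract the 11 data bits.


Syndrome = 15: error at position 15

Data: 01101101011 (corrected bit 15)


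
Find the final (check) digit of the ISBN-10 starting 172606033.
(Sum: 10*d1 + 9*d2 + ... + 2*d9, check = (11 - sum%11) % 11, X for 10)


Weighted sum: 176
176 mod 11 = 0

Check digit: 0


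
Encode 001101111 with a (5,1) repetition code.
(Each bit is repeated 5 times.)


Each bit -> 5 copies

000000000011111111110000011111111111111111111


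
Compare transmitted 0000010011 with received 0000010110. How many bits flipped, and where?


XOR: 0000000101

2 error(s) at position(s): 7, 9


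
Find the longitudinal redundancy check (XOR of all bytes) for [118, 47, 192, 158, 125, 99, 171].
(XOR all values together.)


XOR chain: 118 ^ 47 ^ 192 ^ 158 ^ 125 ^ 99 ^ 171 = 178

178


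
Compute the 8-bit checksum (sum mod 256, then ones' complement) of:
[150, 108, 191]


Sum = 449 mod 256 = 193
Complement = 62

62


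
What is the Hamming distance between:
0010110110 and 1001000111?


XOR: 1011110001
Count of 1s: 6

6


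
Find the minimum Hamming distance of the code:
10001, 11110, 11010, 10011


Comparing all pairs, minimum distance: 1
Can detect 0 errors, correct 0 errors

1


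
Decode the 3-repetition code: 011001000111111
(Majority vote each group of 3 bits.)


Groups: 011, 001, 000, 111, 111
Majority votes: 10011

10011


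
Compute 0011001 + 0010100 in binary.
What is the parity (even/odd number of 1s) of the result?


0011001 = 25
0010100 = 20
Sum = 45 = 101101
1s count = 4

even parity (4 ones in 101101)


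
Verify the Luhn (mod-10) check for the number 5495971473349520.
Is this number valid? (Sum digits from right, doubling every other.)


Luhn sum = 77
77 mod 10 = 7

Invalid (Luhn sum mod 10 = 7)


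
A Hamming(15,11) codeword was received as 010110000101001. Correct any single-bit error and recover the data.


Syndrome = 10: error at position 10

Data: 01000001001 (corrected bit 10)


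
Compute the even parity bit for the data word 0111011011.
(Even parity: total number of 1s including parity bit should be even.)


Number of 1s in data: 7
Parity bit: 1

1


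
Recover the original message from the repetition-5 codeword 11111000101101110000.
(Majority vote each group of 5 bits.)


Groups: 11111, 00010, 11011, 10000
Majority votes: 1010

1010


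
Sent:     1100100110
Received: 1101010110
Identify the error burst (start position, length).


XOR: 0001110000

Burst at position 3, length 3


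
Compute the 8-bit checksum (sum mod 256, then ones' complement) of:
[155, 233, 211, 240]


Sum = 839 mod 256 = 71
Complement = 184

184


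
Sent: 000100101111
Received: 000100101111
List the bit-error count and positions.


XOR: 000000000000

0 errors (received matches sent)


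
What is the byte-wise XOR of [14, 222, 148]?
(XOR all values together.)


XOR chain: 14 ^ 222 ^ 148 = 68

68


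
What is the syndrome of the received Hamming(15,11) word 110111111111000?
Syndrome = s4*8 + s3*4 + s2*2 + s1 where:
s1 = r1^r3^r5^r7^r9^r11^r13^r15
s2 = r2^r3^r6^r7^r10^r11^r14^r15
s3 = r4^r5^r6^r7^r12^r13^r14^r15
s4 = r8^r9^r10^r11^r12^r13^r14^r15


s1=1, s2=1, s3=1, s4=1

Syndrome = 15 (error at position 15)


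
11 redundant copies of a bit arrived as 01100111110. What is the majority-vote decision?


Ones: 7 out of 11
Threshold: 6

1 (7/11 voted 1)


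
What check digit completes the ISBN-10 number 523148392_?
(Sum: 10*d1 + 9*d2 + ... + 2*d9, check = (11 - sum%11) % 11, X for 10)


Weighted sum: 206
206 mod 11 = 8

Check digit: 3


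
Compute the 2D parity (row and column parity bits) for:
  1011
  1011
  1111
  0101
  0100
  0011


Row parities: 110010
Column parities: 1101

Row P: 110010, Col P: 1101, Corner: 1


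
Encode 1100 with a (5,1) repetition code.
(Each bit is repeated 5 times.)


Each bit -> 5 copies

11111111110000000000


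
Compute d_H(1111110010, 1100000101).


XOR: 0011110111
Count of 1s: 7

7


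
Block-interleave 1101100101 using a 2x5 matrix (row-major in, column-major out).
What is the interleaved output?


Matrix:
  11011
  00101
Read columns: 1010011011

1010011011


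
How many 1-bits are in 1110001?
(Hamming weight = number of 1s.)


Counting 1s in 1110001

4


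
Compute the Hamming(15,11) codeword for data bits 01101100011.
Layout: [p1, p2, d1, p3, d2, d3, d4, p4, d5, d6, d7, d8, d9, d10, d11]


Parity bits: p1=1, p2=0, p3=0, p4=0

100011001100011


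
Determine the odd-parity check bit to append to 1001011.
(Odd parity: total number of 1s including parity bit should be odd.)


Number of 1s in data: 4
Parity bit: 1

1
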